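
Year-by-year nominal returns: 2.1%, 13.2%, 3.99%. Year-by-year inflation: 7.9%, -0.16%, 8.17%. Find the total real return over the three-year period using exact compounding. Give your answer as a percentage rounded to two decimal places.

3.14%

Nominal growth factor = 1.0210 × 1.1320 × 1.0399 = 1.201887
Price-level growth factor = 1.0790 × 0.9984 × 1.0817 = 1.165287
Real growth factor = 1.201887 / 1.165287 = 1.031409
Total real return = 1.031409 − 1 → 3.14%.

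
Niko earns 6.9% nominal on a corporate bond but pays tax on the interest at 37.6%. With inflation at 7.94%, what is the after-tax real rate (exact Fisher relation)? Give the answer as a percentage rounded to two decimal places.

-3.37%

After-tax nominal return = 6.9% × (1 − 0.376) = 4.3056%.
1 + r = 1.043056 / 1.07940 = 0.966329
After-tax real rate = 0.966329 − 1 → -3.37%.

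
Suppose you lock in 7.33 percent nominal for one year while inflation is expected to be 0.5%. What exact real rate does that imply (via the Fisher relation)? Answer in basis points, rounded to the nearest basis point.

680 basis points

1 + r = 1.07330 / 1.00500 = 1.067960
r = 1.067960 − 1 = 6.7960%, i.e. 680 basis points.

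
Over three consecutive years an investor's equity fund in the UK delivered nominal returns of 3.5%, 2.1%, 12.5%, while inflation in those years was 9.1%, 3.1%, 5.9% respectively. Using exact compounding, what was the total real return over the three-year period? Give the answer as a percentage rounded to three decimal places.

-0.198%

Compound the nominal returns: 1.0350 × 1.0210 × 1.1250 = 1.188827.
Compound inflation: 1.0910 × 1.0310 × 1.0590 = 1.191185.
Deflate: 1.188827 / 1.191185 = 0.998020.
Total real return = 0.998020 − 1 → -0.198%.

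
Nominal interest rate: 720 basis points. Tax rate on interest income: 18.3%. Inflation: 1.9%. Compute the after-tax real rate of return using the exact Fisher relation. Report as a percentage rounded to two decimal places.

3.91%

After-tax nominal return = 7.2% × (1 − 0.183) = 5.8824%.
1 + r = 1.058824 / 1.01900 = 1.039081
After-tax real rate = 1.039081 − 1 → 3.91%.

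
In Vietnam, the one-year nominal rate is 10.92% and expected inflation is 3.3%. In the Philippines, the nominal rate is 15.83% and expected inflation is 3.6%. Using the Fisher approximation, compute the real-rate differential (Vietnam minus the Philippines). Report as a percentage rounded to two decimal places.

-4.61%

Vietnam: 10.92% − 3.3% = 7.620%
The Philippines: 15.83% − 3.6% = 12.230%
Differential = -4.610% → -4.61%.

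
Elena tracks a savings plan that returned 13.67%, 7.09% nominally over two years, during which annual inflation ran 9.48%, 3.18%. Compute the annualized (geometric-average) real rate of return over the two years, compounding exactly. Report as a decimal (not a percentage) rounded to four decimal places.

0.0381

Compound the nominal returns: 1.1367 × 1.0709 = 1.21729203.
Compound inflation: 1.0948 × 1.0318 = 1.12961464.
Deflate: 1.21729203 / 1.12961464 = 1.07761708.
Annualized real rate = 1.07761708^(1/2) − 1 = 3.8083% → 0.0381.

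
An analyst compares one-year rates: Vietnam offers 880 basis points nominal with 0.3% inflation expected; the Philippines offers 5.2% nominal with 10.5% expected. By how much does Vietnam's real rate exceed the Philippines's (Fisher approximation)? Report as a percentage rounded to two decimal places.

13.80%

Vietnam: 8.8% − 0.3% = 8.500%
The Philippines: 5.2% − 10.5% = -5.300%
Differential = 13.800% → 13.80%.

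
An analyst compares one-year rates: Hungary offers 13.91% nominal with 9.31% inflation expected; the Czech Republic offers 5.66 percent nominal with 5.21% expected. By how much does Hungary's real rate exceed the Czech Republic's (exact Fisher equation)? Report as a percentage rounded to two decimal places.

Hungary: (1 + 0.1391)/(1 + 0.0931) − 1 = 4.2082%
The Czech Republic: (1 + 0.0566)/(1 + 0.0521) − 1 = 0.4277%
Differential = 4.2082% − 0.4277% = 3.7805% → 3.78%.

3.78%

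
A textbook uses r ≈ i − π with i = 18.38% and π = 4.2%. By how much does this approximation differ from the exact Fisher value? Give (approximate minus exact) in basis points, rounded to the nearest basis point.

Approximate: r ≈ 18.380% − 4.200% = 14.1800%
Exact: (1 + 0.1838)/(1 + 0.0420) − 1 = 13.6084%
Error = 14.1800% − 13.6084% = 0.5716% → 57 basis points.

57 basis points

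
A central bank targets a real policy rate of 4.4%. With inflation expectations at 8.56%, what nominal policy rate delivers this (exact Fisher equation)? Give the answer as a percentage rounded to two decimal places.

(1 + i) = (1 + r)(1 + π) = 1.04400 × 1.08560 = 1.1333664
i = 1.1333664 − 1, so the required nominal rate is 13.34%.

13.34%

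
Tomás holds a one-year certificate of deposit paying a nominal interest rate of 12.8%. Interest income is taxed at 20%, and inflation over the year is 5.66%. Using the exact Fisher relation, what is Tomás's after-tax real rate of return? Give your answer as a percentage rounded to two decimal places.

After-tax nominal return = 12.8% × (1 − 0.2) = 10.2400%.
1 + r = 1.10240 / 1.05660 = 1.043347
After-tax real rate = 1.043347 − 1 → 4.33%.

4.33%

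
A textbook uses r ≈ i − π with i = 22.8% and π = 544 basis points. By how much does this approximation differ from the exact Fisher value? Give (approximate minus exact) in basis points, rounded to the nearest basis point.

Approximate: r ≈ 22.800% − 5.440% = 17.3600%
Exact: (1 + 0.2280)/(1 + 0.0544) − 1 = 16.4643%
Error = 17.3600% − 16.4643% = 0.8957% → 90 basis points.

90 basis points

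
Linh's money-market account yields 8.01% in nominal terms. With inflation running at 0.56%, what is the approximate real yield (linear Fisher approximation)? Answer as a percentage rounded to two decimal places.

7.45%

r ≈ i − π = 8.01% − 0.56% = 7.45%.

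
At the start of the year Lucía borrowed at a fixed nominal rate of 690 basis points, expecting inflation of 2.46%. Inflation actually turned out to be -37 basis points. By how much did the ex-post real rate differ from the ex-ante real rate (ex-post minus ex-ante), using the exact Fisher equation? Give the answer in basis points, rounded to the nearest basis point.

Ex-ante: (1 + 0.0690)/(1 + 0.0246) − 1 = 4.3334%
Ex-post: (1 + 0.0690)/(1 − 0.0037) − 1 = 7.2970%
Difference (ex-post − ex-ante) = 2.9636% → 296 basis points.

296 basis points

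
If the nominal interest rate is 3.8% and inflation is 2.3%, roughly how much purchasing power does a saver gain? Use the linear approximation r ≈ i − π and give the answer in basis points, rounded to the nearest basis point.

r ≈ i − π = 3.8% − 2.3% = 150 basis points.

150 basis points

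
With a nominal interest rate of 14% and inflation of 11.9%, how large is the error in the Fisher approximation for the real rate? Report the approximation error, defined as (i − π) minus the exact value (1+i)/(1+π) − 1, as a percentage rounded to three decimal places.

0.223%

Approximate: r ≈ 14.000% − 11.900% = 2.1000%
Exact: (1 + 0.1400)/(1 + 0.1190) − 1 = 1.8767%
Error = 2.1000% − 1.8767% = 0.2233% → 0.223%.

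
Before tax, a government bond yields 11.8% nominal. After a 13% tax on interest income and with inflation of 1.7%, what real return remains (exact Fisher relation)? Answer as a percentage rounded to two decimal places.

After-tax nominal return = 11.8% × (1 − 0.13) = 10.2660%.
1 + r = 1.10266 / 1.01700 = 1.084228
After-tax real rate = 1.084228 − 1 → 8.42%.

8.42%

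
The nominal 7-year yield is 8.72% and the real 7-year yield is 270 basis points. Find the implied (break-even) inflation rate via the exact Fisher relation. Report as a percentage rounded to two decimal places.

5.86%

(1 + π) = (1 + i)/(1 + r) = 1.08720 / 1.02700 = 1.058617
Break-even inflation = 1.058617 − 1 → 5.86%.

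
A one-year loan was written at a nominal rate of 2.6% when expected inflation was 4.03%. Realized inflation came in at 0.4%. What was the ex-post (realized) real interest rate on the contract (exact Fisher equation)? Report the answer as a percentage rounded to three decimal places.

Ex-post: (1 + 0.0260)/(1 + 0.0040) − 1 = 2.1912%
So the realized real rate is 2.191%.

2.191%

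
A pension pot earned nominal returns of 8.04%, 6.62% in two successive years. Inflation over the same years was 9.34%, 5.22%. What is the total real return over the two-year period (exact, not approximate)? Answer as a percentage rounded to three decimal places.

Compound the nominal returns: 1.0804 × 1.0662 = 1.151922.
Compound inflation: 1.0934 × 1.0522 = 1.150475.
Deflate: 1.151922 / 1.150475 = 1.001258.
Total real return = 1.001258 − 1 → 0.126%.

0.126%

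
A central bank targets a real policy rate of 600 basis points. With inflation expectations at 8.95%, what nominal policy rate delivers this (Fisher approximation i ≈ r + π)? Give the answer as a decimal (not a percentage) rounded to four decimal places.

0.1495

i ≈ r + π = 6% + 8.95% = 0.1495.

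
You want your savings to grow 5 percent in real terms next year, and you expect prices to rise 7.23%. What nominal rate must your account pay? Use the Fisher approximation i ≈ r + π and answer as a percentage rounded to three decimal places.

i ≈ r + π = 5% + 7.23% = 12.230%.

12.230%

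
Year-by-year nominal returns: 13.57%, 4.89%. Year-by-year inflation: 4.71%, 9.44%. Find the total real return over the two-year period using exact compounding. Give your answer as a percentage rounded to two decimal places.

Nominal growth factor = 1.1357 × 1.0489 = 1.191236
Price-level growth factor = 1.0471 × 1.0944 = 1.145946
Real growth factor = 1.191236 / 1.145946 = 1.039521
Total real return = 1.039521 − 1 → 3.95%.

3.95%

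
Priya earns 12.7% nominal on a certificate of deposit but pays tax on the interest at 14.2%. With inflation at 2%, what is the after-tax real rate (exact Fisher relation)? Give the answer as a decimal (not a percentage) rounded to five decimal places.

0.08722

After-tax nominal return = 12.7% × (1 − 0.142) = 10.8966%.
1 + r = 1.108966 / 1.02000 = 1.087222
After-tax real rate = 1.087222 − 1 → 0.08722.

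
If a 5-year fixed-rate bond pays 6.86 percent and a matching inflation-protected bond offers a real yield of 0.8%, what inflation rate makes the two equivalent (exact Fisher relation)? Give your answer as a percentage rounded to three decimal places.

6.012%

(1 + π) = (1 + i)/(1 + r) = 1.06860 / 1.00800 = 1.060119
Break-even inflation = 1.060119 − 1 → 6.012%.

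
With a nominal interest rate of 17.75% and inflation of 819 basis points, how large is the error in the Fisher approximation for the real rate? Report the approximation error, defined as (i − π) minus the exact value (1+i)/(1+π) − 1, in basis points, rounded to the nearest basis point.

72 basis points

Approximate: r ≈ 17.750% − 8.190% = 9.5600%
Exact: (1 + 0.1775)/(1 + 0.0819) − 1 = 8.8363%
Error = 9.5600% − 8.8363% = 0.7237% → 72 basis points.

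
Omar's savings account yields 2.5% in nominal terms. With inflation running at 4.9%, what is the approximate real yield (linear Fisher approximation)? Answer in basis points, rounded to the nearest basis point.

r ≈ i − π = 2.5% − 4.9% = -240 basis points.

-240 basis points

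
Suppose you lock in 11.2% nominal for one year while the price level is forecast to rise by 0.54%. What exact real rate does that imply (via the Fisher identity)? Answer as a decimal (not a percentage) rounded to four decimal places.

0.1060

By the Fisher identity, 1 + r = (1 + i)/(1 + π).
1 + r = 1.11200 / 1.00540 = 1.106027
r = 1.106027 − 1 = 10.6027%, i.e. 0.1060.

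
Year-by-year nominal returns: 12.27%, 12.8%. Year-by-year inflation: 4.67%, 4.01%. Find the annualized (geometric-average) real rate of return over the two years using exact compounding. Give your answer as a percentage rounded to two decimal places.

7.85%

Compound the nominal returns: 1.1227 × 1.1280 = 1.26640560.
Compound inflation: 1.0467 × 1.0401 = 1.08867267.
Deflate: 1.26640560 / 1.08867267 = 1.16325654.
Annualized real rate = 1.16325654^(1/2) − 1 = 7.8544% → 7.85%.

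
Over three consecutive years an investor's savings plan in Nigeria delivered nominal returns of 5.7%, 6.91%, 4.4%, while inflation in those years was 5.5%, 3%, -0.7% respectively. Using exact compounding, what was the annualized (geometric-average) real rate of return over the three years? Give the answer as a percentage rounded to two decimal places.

Compound the nominal returns: 1.0570 × 1.0691 × 1.0440 = 1.17976040.
Compound inflation: 1.0550 × 1.0300 × 0.9930 = 1.07904345.
Deflate: 1.17976040 / 1.07904345 = 1.09333911.
Annualized real rate = 1.09333911^(1/3) − 1 = 3.0192% → 3.02%.

3.02%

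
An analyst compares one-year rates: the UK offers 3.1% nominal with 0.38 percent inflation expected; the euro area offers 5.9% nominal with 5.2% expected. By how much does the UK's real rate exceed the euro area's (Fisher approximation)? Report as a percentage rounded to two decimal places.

2.02%

The UK: 3.1% − 0.38% = 2.720%
The euro area: 5.9% − 5.2% = 0.700%
Differential = 2.020% → 2.02%.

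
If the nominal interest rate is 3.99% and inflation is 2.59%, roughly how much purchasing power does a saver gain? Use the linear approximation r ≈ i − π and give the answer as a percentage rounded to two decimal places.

r ≈ i − π = 3.99% − 2.59% = 1.40%.

1.40%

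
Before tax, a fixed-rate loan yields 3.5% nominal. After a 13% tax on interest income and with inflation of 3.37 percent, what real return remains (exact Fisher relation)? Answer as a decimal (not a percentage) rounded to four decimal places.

After-tax nominal return = 3.5% × (1 − 0.13) = 3.0450%.
1 + r = 1.03045 / 1.03370 = 0.996856
After-tax real rate = 0.996856 − 1 → -0.0031.

-0.0031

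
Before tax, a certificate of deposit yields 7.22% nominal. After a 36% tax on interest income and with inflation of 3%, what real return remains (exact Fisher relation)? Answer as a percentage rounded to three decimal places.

1.574%

After-tax nominal return = 7.22% × (1 − 0.36) = 4.6208%.
1 + r = 1.046208 / 1.03000 = 1.015736
After-tax real rate = 1.015736 − 1 → 1.574%.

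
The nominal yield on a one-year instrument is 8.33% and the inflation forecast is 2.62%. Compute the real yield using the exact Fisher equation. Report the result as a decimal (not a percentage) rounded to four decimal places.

0.0556

1 + r = 1.08330 / 1.02620 = 1.055642
r = 1.055642 − 1 = 5.5642%, i.e. 0.0556.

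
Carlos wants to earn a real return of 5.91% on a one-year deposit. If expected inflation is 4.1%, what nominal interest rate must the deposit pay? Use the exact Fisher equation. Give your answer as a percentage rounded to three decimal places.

(1 + i) = (1 + r)(1 + π) = 1.05910 × 1.04100 = 1.1025231
i = 1.1025231 − 1, so the required nominal rate is 10.252%.

10.252%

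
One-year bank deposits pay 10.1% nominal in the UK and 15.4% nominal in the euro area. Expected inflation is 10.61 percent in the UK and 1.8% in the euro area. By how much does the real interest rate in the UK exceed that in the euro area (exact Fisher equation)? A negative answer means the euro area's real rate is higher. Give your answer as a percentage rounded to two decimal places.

-13.82%

The UK: (1 + 0.1010)/(1 + 0.1061) − 1 = -0.4611%
The euro area: (1 + 0.1540)/(1 + 0.0180) − 1 = 13.3595%
Differential = -0.4611% − 13.3595% = -13.8206% → -13.82%.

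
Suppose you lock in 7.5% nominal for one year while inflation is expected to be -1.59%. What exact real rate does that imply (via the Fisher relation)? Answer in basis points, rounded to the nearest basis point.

By the Fisher relation, 1 + r = (1 + i)/(1 + π).
1 + r = 1.07500 / 0.98410 = 1.092369
r = 1.092369 − 1 = 9.2369%, i.e. 924 basis points.

924 basis points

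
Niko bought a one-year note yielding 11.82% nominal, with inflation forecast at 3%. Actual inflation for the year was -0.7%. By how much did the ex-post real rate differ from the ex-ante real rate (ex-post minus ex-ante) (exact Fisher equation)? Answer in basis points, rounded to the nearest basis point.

Ex-ante: (1 + 0.1182)/(1 + 0.0300) − 1 = 8.5631%
Ex-post: (1 + 0.1182)/(1 − 0.0070) − 1 = 12.6083%
Difference (ex-post − ex-ante) = 4.0452% → 405 basis points.

405 basis points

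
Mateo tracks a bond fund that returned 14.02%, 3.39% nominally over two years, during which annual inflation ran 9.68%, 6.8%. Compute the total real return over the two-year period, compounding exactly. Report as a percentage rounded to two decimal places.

0.64%

Nominal growth factor = 1.1402 × 1.0339 = 1.178853
Price-level growth factor = 1.0968 × 1.0680 = 1.171382
Real growth factor = 1.178853 / 1.171382 = 1.006377
Total real return = 1.006377 − 1 → 0.64%.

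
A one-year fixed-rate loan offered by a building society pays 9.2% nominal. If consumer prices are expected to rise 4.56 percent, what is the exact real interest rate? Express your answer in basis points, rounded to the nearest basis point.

1 + r = 1.09200 / 1.04560 = 1.044376
r = 1.044376 − 1 = 4.4376%, i.e. 444 basis points.

444 basis points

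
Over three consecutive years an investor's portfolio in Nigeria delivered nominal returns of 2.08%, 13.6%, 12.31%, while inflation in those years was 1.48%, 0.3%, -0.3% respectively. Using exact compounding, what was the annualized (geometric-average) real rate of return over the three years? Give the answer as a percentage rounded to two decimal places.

Compound the nominal returns: 1.0208 × 1.1360 × 1.1231 = 1.30237911.
Compound inflation: 1.0148 × 1.0030 × 0.9970 = 1.01479087.
Deflate: 1.30237911 / 1.01479087 = 1.28339656.
Annualized real rate = 1.28339656^(1/3) − 1 = 8.6727% → 8.67%.

8.67%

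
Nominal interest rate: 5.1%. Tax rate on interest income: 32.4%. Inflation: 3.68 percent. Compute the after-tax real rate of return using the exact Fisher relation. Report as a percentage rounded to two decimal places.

-0.22%

After-tax nominal return = 5.1% × (1 − 0.324) = 3.4476%.
1 + r = 1.034476 / 1.03680 = 0.997758
After-tax real rate = 0.997758 − 1 → -0.22%.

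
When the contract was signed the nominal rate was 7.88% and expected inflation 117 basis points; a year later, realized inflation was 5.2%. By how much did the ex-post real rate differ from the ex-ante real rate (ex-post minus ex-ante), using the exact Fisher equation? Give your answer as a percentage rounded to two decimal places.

Ex-ante: (1 + 0.0788)/(1 + 0.0117) − 1 = 6.6324%
Ex-post: (1 + 0.0788)/(1 + 0.0520) − 1 = 2.5475%
Difference (ex-post − ex-ante) = -4.0849% → -4.08%.

-4.08%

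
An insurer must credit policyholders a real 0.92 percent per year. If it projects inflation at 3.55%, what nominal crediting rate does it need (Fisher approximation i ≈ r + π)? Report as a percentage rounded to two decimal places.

4.47%

i ≈ r + π = 0.92% + 3.55% = 4.47%.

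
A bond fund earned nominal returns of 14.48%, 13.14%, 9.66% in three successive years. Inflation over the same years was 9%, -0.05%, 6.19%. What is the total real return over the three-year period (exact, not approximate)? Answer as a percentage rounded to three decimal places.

Nominal growth factor = 1.1448 × 1.1314 × 1.0966 = 1.4203456
Price-level growth factor = 1.0900 × 0.9995 × 1.0619 = 1.1568923
Real growth factor = 1.4203456 / 1.1568923 = 1.2277251
Total real return = 1.2277251 − 1 → 22.773%.

22.773%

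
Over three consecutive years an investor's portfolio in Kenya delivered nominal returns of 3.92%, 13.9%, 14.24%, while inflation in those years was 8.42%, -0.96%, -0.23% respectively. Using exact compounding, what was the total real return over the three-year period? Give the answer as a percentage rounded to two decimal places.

26.22%

Compound the nominal returns: 1.0392 × 1.1390 × 1.1424 = 1.352200.
Compound inflation: 1.0842 × 0.9904 × 0.9977 = 1.071322.
Deflate: 1.352200 / 1.071322 = 1.262179.
Total real return = 1.262179 − 1 → 26.22%.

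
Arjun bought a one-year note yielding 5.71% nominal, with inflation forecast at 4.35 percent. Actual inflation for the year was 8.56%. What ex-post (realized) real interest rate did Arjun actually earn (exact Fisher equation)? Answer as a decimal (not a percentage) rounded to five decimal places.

Ex-post: (1 + 0.0571)/(1 + 0.0856) − 1 = -2.6253%
So the realized real rate is -0.02625.

-0.02625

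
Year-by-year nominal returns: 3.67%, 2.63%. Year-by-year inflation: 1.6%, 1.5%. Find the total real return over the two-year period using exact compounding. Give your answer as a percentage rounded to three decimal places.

Nominal growth factor = 1.0367 × 1.0263 = 1.063965
Price-level growth factor = 1.0160 × 1.0150 = 1.031240
Real growth factor = 1.063965 / 1.031240 = 1.031734
Total real return = 1.031734 − 1 → 3.173%.

3.173%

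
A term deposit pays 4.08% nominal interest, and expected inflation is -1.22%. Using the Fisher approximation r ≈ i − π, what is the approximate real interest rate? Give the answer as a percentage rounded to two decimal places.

5.30%

r ≈ i − π = 4.08% − (-1.22%) = 5.30%.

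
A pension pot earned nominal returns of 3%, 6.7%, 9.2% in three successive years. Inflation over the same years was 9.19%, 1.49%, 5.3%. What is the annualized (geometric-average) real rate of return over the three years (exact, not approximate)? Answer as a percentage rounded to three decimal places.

0.940%

Nominal growth factor = 1.0300 × 1.0670 × 1.0920 = 1.20011892
Price-level growth factor = 1.0919 × 1.0149 × 1.0530 = 1.16690228
Real growth factor = 1.20011892 / 1.16690228 = 1.02846565
Annualized real rate = 1.02846565^(1/3) − 1 = 0.9400% → 0.940%.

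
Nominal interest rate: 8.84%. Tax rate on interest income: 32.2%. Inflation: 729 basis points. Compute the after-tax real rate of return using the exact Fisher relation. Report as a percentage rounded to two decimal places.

-1.21%

After-tax nominal return = 8.84% × (1 − 0.322) = 5.99352%.
1 + r = 1.0599352 / 1.07290 = 0.987916
After-tax real rate = 0.987916 − 1 → -1.21%.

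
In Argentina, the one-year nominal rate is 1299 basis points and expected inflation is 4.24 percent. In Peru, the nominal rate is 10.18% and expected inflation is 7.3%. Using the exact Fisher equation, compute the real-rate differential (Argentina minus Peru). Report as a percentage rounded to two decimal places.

Argentina: (1 + 0.1299)/(1 + 0.0424) − 1 = 8.3941%
Peru: (1 + 0.1018)/(1 + 0.0730) − 1 = 2.6841%
Differential = 8.3941% − 2.6841% = 5.7100% → 5.71%.

5.71%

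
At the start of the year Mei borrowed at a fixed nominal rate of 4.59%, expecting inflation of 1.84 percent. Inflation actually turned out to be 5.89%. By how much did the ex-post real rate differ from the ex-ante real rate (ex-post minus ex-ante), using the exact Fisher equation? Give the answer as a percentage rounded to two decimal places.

Ex-ante: (1 + 0.0459)/(1 + 0.0184) − 1 = 2.7003%
Ex-post: (1 + 0.0459)/(1 + 0.0589) − 1 = -1.2277%
Difference (ex-post − ex-ante) = -3.9280% → -3.93%.

-3.93%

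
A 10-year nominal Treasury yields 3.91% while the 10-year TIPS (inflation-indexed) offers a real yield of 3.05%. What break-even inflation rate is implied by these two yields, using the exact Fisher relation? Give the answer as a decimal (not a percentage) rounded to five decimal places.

(1 + π) = (1 + i)/(1 + r) = 1.03910 / 1.03050 = 1.0083455
Break-even inflation = 1.0083455 − 1 → 0.00835.

0.00835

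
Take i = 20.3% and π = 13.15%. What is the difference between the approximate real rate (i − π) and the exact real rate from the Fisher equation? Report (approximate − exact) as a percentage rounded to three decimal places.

Approximate: r ≈ 20.300% − 13.150% = 7.1500%
Exact: (1 + 0.2030)/(1 + 0.1315) − 1 = 6.3190%
Error = 7.1500% − 6.3190% = 0.8310% → 0.831%.

0.831%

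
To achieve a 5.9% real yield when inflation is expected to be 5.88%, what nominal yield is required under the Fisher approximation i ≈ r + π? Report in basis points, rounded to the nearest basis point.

i ≈ r + π = 5.9% + 5.88% = 1178 basis points.

1178 basis points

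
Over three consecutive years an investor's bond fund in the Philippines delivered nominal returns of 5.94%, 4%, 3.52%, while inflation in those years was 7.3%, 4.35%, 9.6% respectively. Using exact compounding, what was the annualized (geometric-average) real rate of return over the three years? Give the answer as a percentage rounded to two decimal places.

Nominal growth factor = 1.0594 × 1.0400 × 1.0352 = 1.14055852
Price-level growth factor = 1.0730 × 1.0435 × 1.0960 = 1.22716435
Real growth factor = 1.14055852 / 1.22716435 = 0.92942605
Annualized real rate = 0.92942605^(1/3) − 1 = -2.4101% → -2.41%.

-2.41%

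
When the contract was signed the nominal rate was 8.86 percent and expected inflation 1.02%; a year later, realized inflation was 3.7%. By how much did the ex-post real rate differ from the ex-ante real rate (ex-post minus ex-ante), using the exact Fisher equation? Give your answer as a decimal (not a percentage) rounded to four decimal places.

-0.0278

Ex-ante: (1 + 0.0886)/(1 + 0.0102) − 1 = 7.7608%
Ex-post: (1 + 0.0886)/(1 + 0.0370) − 1 = 4.9759%
Difference (ex-post − ex-ante) = -2.7849% → -0.0278.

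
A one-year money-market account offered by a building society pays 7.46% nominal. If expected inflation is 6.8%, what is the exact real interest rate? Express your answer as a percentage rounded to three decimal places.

0.618%

By the Fisher equation, 1 + r = (1 + i)/(1 + π).
1 + r = 1.07460 / 1.06800 = 1.006180
r = 1.006180 − 1 = 0.6180%, i.e. 0.618%.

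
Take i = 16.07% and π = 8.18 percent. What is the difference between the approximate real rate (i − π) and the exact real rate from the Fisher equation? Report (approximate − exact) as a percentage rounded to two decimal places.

Approximate: r ≈ 16.070% − 8.180% = 7.8900%
Exact: (1 + 0.1607)/(1 + 0.0818) − 1 = 7.2934%
Error = 7.8900% − 7.2934% = 0.5966% → 0.60%.

0.60%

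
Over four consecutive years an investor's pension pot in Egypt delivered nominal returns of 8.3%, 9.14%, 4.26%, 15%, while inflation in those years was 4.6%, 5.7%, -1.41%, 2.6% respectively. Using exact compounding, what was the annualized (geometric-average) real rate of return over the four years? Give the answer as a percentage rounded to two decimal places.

6.10%

Nominal growth factor = 1.0830 × 1.0914 × 1.0426 × 1.1500 = 1.41718963
Price-level growth factor = 1.0460 × 1.0570 × 0.9859 × 1.0260 = 1.11837358
Real growth factor = 1.41718963 / 1.11837358 = 1.26718805
Annualized real rate = 1.26718805^(1/4) − 1 = 6.0987% → 6.10%.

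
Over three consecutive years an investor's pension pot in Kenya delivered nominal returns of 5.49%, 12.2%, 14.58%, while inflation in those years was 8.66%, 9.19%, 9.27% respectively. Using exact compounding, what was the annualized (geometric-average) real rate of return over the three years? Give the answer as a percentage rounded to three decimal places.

Nominal growth factor = 1.0549 × 1.1220 × 1.1458 = 1.35616636
Price-level growth factor = 1.0866 × 1.0919 × 1.0927 = 1.29644325
Real growth factor = 1.35616636 / 1.29644325 = 1.04606689
Annualized real rate = 1.04606689^(1/3) − 1 = 1.5126% → 1.513%.

1.513%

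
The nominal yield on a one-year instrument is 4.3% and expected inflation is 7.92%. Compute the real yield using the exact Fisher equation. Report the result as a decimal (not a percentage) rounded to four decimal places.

By the Fisher relation, 1 + r = (1 + i)/(1 + π).
1 + r = 1.04300 / 1.07920 = 0.966457
r = 0.966457 − 1 = -3.3543%, i.e. -0.0335.

-0.0335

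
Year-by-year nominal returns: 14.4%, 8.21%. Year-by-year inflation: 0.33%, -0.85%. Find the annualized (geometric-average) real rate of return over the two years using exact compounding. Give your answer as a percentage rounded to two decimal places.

Nominal growth factor = 1.1440 × 1.0821 = 1.23792240
Price-level growth factor = 1.0033 × 0.9915 = 0.99477195
Real growth factor = 1.23792240 / 0.99477195 = 1.24442833
Annualized real rate = 1.24442833^(1/2) − 1 = 11.5539% → 11.55%.

11.55%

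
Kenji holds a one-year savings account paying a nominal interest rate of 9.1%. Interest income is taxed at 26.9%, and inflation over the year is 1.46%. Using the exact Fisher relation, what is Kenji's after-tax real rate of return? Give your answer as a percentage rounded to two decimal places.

After-tax nominal return = 9.1% × (1 − 0.269) = 6.6521%.
1 + r = 1.066521 / 1.01460 = 1.051174
After-tax real rate = 1.051174 − 1 → 5.12%.

5.12%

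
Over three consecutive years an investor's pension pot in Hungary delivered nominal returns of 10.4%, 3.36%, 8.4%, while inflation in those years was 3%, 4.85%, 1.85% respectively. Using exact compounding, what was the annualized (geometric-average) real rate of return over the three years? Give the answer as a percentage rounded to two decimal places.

3.99%

Compound the nominal returns: 1.1040 × 1.0336 × 1.0840 = 1.23694633.
Compound inflation: 1.0300 × 1.0485 × 1.0185 = 1.09993417.
Deflate: 1.23694633 / 1.09993417 = 1.12456397.
Annualized real rate = 1.12456397^(1/3) − 1 = 3.9908% → 3.99%.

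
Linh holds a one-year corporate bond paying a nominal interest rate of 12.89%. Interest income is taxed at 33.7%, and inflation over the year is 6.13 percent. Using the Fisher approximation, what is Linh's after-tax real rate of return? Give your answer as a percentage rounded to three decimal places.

After-tax nominal return = 12.89% × (1 − 0.337) = 8.54607%.
r ≈ 8.54607% − 6.13% → 2.416%.

2.416%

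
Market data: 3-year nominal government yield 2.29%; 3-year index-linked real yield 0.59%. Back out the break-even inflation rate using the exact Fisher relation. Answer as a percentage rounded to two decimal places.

1.69%

(1 + π) = (1 + i)/(1 + r) = 1.02290 / 1.00590 = 1.016900
Break-even inflation = 1.016900 − 1 → 1.69%.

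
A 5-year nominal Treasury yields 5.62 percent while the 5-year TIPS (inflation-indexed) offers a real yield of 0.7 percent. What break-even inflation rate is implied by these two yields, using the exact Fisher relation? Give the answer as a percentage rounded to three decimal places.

4.886%

(1 + π) = (1 + i)/(1 + r) = 1.05620 / 1.00700 = 1.048858
Break-even inflation = 1.048858 − 1 → 4.886%.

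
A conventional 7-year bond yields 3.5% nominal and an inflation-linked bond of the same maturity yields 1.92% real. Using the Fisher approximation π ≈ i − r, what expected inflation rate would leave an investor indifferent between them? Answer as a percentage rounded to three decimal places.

1.580%

π ≈ i − r = 3.5% − 1.92% → 1.580%.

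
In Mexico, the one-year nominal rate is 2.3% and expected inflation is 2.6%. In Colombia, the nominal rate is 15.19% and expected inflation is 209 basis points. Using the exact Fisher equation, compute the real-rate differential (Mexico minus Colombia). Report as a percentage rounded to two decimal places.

-13.12%

Mexico: (1 + 0.0230)/(1 + 0.0260) − 1 = -0.2924%
Colombia: (1 + 0.1519)/(1 + 0.0209) − 1 = 12.8318%
Differential = -0.2924% − 12.8318% = -13.1242% → -13.12%.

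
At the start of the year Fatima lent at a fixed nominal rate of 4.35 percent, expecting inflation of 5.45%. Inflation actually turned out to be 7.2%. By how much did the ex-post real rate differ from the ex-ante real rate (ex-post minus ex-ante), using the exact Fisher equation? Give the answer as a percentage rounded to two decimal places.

Ex-ante: (1 + 0.0435)/(1 + 0.0545) − 1 = -1.0431%
Ex-post: (1 + 0.0435)/(1 + 0.0720) − 1 = -2.6586%
Difference (ex-post − ex-ante) = -1.6154% → -1.62%.

-1.62%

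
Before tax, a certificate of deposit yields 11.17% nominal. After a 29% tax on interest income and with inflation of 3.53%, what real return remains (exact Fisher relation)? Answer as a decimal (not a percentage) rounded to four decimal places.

0.0425

After-tax nominal return = 11.17% × (1 − 0.29) = 7.9307%.
1 + r = 1.079307 / 1.03530 = 1.042507
After-tax real rate = 1.042507 − 1 → 0.0425.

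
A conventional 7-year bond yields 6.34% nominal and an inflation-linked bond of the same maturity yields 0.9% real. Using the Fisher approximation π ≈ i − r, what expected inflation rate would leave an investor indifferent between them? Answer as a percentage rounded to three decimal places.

π ≈ i − r = 6.34% − 0.9% → 5.440%.

5.440%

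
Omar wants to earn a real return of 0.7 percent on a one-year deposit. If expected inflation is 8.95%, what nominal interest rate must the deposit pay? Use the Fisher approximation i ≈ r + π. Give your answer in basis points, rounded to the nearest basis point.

965 basis points

i ≈ r + π = 0.7% + 8.95% = 965 basis points.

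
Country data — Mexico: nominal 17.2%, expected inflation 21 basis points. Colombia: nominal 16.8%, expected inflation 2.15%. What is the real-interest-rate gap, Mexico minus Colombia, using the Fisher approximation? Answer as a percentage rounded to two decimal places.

Mexico: 17.2% − 0.21% = 16.990%
Colombia: 16.8% − 2.15% = 14.650%
Differential = 2.340% → 2.34%.

2.34%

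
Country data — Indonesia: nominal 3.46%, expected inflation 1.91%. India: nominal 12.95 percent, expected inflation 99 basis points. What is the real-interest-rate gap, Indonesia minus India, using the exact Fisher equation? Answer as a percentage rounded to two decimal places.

Indonesia: (1 + 0.0346)/(1 + 0.0191) − 1 = 1.5209%
India: (1 + 0.1295)/(1 + 0.0099) − 1 = 11.8428%
Differential = 1.5209% − 11.8428% = -10.3218% → -10.32%.

-10.32%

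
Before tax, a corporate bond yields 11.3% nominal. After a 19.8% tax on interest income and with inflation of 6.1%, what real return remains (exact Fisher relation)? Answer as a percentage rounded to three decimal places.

2.792%

After-tax nominal return = 11.3% × (1 − 0.198) = 9.0626%.
1 + r = 1.090626 / 1.06100 = 1.027923
After-tax real rate = 1.027923 − 1 → 2.792%.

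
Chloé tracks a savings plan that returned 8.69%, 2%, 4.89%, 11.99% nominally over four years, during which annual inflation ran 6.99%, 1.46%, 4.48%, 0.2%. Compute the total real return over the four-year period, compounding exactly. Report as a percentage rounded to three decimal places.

14.595%

Nominal growth factor = 1.0869 × 1.0200 × 1.0489 × 1.1199 = 1.302276
Price-level growth factor = 1.0699 × 1.0146 × 1.0448 × 1.0020 = 1.136420
Real growth factor = 1.302276 / 1.136420 = 1.145946
Total real return = 1.145946 − 1 → 14.595%.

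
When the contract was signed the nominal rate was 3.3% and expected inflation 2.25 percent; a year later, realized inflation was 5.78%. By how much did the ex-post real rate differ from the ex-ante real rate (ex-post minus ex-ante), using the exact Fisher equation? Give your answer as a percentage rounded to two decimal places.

-3.37%

Ex-ante: (1 + 0.0330)/(1 + 0.0225) − 1 = 1.0269%
Ex-post: (1 + 0.0330)/(1 + 0.0578) − 1 = -2.3445%
Difference (ex-post − ex-ante) = -3.3714% → -3.37%.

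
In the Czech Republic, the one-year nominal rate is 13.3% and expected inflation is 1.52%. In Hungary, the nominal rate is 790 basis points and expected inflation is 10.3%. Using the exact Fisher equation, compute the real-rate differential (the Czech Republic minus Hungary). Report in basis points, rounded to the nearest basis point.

1378 basis points

The Czech Republic: (1 + 0.1330)/(1 + 0.0152) − 1 = 11.6036%
Hungary: (1 + 0.0790)/(1 + 0.1030) − 1 = -2.1759%
Differential = 11.6036% − (-2.1759%) = 13.7795% → 1378 basis points.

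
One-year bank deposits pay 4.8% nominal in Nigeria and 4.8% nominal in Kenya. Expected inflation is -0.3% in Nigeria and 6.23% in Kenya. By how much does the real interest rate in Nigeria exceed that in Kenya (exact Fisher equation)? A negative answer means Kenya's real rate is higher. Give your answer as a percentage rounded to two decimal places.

6.46%

Nigeria: (1 + 0.0480)/(1 − 0.0030) − 1 = 5.1153%
Kenya: (1 + 0.0480)/(1 + 0.0623) − 1 = -1.3461%
Differential = 5.1153% − (-1.3461%) = 6.4615% → 6.46%.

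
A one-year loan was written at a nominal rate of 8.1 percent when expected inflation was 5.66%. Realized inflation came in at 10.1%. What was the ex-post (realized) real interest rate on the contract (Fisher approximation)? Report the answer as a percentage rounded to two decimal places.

-2.00%

Ex-post: 8.1% − 10.1% = -2.000%
So the realized real rate is -2.00%.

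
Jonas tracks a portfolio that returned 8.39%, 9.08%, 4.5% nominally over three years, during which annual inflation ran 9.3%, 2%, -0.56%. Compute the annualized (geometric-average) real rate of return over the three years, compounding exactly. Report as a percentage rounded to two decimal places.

Nominal growth factor = 1.0839 × 1.0908 × 1.0450 = 1.23552244
Price-level growth factor = 1.0930 × 1.0200 × 0.9944 = 1.10861678
Real growth factor = 1.23552244 / 1.10861678 = 1.11447206
Annualized real rate = 1.11447206^(1/3) − 1 = 3.6787% → 3.68%.

3.68%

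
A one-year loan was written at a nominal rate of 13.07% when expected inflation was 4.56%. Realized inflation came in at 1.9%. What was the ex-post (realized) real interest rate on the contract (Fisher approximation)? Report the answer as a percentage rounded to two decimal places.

11.17%

Ex-post: 13.07% − 1.9% = 11.170%
So the realized real rate is 11.17%.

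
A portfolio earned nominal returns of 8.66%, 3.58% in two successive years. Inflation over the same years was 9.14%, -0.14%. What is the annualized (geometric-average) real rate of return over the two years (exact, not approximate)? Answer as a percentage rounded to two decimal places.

1.62%

Nominal growth factor = 1.0866 × 1.0358 = 1.12550028
Price-level growth factor = 1.0914 × 0.9986 = 1.08987204
Real growth factor = 1.12550028 / 1.08987204 = 1.03269030
Annualized real rate = 1.03269030^(1/2) − 1 = 1.6214% → 1.62%.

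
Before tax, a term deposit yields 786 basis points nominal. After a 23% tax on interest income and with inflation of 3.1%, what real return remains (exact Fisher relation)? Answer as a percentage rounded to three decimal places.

After-tax nominal return = 7.86% × (1 − 0.23) = 6.0522%.
1 + r = 1.060522 / 1.03100 = 1.028634
After-tax real rate = 1.028634 − 1 → 2.863%.

2.863%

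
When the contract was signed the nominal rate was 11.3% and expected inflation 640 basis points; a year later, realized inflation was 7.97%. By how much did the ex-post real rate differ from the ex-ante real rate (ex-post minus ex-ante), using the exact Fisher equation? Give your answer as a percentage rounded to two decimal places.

-1.52%

Ex-ante: (1 + 0.1130)/(1 + 0.0640) − 1 = 4.6053%
Ex-post: (1 + 0.1130)/(1 + 0.0797) − 1 = 3.0842%
Difference (ex-post − ex-ante) = -1.5211% → -1.52%.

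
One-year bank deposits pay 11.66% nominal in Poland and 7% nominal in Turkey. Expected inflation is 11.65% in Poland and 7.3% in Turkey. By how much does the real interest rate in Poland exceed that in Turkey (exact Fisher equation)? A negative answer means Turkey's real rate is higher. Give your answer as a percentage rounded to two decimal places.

0.29%

Poland: (1 + 0.1166)/(1 + 0.1165) − 1 = 0.0090%
Turkey: (1 + 0.0700)/(1 + 0.0730) − 1 = -0.2796%
Differential = 0.0090% − (-0.2796%) = 0.2885% → 0.29%.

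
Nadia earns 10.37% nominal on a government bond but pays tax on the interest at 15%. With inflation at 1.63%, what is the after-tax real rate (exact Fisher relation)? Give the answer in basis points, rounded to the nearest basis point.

707 basis points

After-tax nominal return = 10.37% × (1 − 0.15) = 8.8145%.
1 + r = 1.088145 / 1.01630 = 1.070693
After-tax real rate = 1.070693 − 1 → 707 basis points.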